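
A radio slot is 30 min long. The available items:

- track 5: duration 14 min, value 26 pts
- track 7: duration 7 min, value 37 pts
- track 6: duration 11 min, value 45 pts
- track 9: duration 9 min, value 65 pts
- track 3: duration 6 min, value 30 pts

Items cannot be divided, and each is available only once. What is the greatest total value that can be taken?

Check high-value combinations within 30 min:
- track 7+track 6+track 9: duration 7+11+9=27, value 37+45+65=147
- track 6+track 9+track 3: duration 11+9+6=26, value 45+65+30=140
- track 7+track 9+track 3: duration 7+9+6=22, value 37+65+30=132
- track 5+track 7+track 9: duration 14+7+9=30, value 26+37+65=128
- track 5+track 9+track 3: duration 14+9+6=29, value 26+65+30=121
Best: 147 pts.

147 pts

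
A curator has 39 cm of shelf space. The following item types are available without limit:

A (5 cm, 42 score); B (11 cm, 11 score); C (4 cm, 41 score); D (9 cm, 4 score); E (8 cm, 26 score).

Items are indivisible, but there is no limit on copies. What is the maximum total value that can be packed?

Best value-per-unit is C at 41/4; filling with it alone gives 9×41 = 369.
Optimal mix: 3×A + 6×C → length 39, value 372.

372 score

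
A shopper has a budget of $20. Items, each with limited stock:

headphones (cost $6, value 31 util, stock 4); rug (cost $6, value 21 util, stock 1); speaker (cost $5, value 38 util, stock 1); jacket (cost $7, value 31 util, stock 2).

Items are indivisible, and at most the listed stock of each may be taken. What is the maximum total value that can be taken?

Best selections within cost 20 and stock limits:
- 2×headphones + 1×speaker: cost 17, value 100
- 1×headphones + 1×speaker + 1×jacket: cost 18, value 100
- 1×speaker + 2×jacket: cost 19, value 100
Best: 100 util.

100 util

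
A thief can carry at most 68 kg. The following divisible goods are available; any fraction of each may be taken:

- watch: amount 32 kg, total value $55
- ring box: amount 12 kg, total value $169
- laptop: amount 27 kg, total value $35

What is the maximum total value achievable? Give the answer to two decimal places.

255.11

Take in order of value per unit:
- ring box (169/12 per unit): all 12 → value 169, running total 169.00
- watch (55/32 per unit): all 32 → value 55, running total 224.00
- laptop (35/27 per unit): 24 of 27 → value 24×35/27 = 31.1111, running total 255.11
Total 255.11.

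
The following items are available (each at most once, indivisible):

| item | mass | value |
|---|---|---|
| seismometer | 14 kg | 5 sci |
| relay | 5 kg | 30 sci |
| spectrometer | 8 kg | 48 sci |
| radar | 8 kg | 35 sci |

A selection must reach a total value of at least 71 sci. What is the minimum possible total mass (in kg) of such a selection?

Subsets with value ≥ 71, sorted by total mass:
- relay+spectrometer: mass 13, value 78
- spectrometer+radar: mass 16, value 83
- relay+spectrometer+radar: mass 21, value 113
Minimum mass: 13 kg.

13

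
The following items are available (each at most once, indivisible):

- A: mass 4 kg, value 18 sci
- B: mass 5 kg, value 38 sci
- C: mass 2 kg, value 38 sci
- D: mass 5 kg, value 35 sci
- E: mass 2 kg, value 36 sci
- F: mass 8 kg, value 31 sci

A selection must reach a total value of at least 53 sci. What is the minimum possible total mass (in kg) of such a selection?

4

Subsets with value ≥ 53, sorted by total mass:
- C+E: mass 4, value 74
- A+C: mass 6, value 56
- A+E: mass 6, value 54
- B+C: mass 7, value 76
Minimum mass: 4 kg.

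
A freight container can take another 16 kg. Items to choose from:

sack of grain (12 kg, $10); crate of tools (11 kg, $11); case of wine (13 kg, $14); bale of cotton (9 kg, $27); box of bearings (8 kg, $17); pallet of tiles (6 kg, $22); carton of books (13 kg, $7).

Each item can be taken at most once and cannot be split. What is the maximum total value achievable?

Check high-value combinations within 16 kg:
- bale of cotton+pallet of tiles: weight 9+6=15, value 27+22=49
- box of bearings+pallet of tiles: weight 8+6=14, value 17+22=39
- bale of cotton: weight 9, value 27
- pallet of tiles: weight 6, value 22
- box of bearings: weight 8, value 17
Best: $49.

$49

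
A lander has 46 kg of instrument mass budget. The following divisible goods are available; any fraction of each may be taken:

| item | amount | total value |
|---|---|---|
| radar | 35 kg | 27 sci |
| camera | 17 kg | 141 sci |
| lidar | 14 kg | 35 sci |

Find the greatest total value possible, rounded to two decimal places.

Take in order of value per unit:
- camera (141/17 per unit): all 17 → value 141, running total 141.00
- lidar (35/14 per unit): all 14 → value 35, running total 176.00
- radar (27/35 per unit): 15 of 35 → value 15×27/35 = 11.5714, running total 187.57
Total 187.57.

187.57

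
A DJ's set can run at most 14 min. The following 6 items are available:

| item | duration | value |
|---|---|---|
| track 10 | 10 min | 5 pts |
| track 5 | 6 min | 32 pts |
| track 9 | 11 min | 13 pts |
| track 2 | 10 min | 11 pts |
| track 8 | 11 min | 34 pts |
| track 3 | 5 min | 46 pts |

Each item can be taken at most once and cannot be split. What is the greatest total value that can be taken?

Check high-value combinations within 14 min:
- track 5+track 3: duration 6+5=11, value 32+46=78
- track 3: duration 5, value 46
- track 8: duration 11, value 34
- track 5: duration 6, value 32
- track 9: duration 11, value 13
Best: 78 pts.

78 pts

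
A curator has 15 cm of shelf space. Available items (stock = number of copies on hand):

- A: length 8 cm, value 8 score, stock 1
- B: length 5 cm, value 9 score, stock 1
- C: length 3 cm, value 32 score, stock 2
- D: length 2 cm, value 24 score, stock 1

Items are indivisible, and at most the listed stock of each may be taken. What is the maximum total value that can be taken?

97 score

Best selections within length 15 and stock limits:
- 1×B + 2×C + 1×D: length 13, value 97
- 2×C + 1×D: length 8, value 88
Best: 97 score.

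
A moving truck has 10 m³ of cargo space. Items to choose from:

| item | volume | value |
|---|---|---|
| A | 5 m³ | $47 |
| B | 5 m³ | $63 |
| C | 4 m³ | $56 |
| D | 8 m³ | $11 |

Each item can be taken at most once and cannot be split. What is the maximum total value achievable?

Check high-value combinations within 10 m³:
- B+C: volume 5+4=9, value 63+56=119
- A+B: volume 5+5=10, value 47+63=110
- A+C: volume 5+4=9, value 47+56=103
- B: volume 5, value 63
- C: volume 4, value 56
Best: $119.

$119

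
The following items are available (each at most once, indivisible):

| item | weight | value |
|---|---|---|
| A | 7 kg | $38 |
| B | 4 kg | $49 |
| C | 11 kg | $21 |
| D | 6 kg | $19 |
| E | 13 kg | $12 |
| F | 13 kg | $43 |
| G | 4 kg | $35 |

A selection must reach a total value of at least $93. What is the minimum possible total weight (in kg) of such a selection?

14

Subsets with value ≥ 93, sorted by total weight:
- B+D+G: weight 14, value 103
- A+B+G: weight 15, value 122
- A+B+D: weight 17, value 106
Minimum weight: 14 kg.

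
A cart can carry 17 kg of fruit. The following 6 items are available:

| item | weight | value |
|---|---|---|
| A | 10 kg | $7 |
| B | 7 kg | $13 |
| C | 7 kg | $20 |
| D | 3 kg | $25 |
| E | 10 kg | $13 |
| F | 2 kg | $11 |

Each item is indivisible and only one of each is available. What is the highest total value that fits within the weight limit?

This is a 0/1 knapsack; check combinations near the capacity.
- B+C+D: weight 7+7+3=17, value 13+20+25=58
- C+D+F: weight 7+3+2=12, value 20+25+11=56
- B+D+F: weight 7+3+2=12, value 13+25+11=49
- D+E+F: weight 3+10+2=15, value 25+13+11=49
Best: $58.

$58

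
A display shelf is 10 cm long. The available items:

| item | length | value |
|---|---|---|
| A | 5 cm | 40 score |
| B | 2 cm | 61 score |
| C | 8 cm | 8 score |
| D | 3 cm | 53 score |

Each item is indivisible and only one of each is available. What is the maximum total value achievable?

154 score

Check high-value combinations within 10 cm:
- A+B+D: length 5+2+3=10, value 40+61+53=154
- B+D: length 2+3=5, value 61+53=114
- A+B: length 5+2=7, value 40+61=101
- A+D: length 5+3=8, value 40+53=93
- B+C: length 2+8=10, value 61+8=69
Best: 154 score.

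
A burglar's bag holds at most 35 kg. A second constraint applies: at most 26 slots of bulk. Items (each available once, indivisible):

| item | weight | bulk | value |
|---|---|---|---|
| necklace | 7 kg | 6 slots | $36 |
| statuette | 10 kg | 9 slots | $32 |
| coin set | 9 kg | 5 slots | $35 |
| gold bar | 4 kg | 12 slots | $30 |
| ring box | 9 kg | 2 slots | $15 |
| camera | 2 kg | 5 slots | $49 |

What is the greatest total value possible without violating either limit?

Feasible sets respecting both limits:
- necklace+statuette+coin set+camera: weight 28, bulk 25, value 152
- necklace+coin set+ring box+camera: weight 27, bulk 18, value 135
- necklace+statuette+ring box+camera: weight 28, bulk 22, value 132
- statuette+coin set+ring box+camera: weight 30, bulk 21, value 131
Best: $152.

$152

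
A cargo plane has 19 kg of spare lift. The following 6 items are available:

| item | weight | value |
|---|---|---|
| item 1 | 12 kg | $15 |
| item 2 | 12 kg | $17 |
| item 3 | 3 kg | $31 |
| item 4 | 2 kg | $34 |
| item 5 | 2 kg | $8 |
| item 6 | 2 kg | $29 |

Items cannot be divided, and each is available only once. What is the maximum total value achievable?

$111

Check high-value combinations within 19 kg:
- item 2+item 3+item 4+item 6: weight 12+3+2+2=19, value 17+31+34+29=111
- item 1+item 3+item 4+item 6: weight 12+3+2+2=19, value 15+31+34+29=109
- item 3+item 4+item 5+item 6: weight 3+2+2+2=9, value 31+34+8+29=102
- item 3+item 4+item 6: weight 3+2+2=7, value 31+34+29=94
- item 2+item 3+item 4+item 5: weight 12+3+2+2=19, value 17+31+34+8=90
Best: $111.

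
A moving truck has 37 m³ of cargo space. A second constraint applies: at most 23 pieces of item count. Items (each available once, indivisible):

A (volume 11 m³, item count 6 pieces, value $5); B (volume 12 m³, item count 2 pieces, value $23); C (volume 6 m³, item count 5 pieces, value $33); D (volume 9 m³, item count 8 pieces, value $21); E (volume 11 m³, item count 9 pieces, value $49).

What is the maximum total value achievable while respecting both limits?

$105

Feasible sets respecting both limits:
- B+C+E: volume 29, item count 16, value 105
- C+D+E: volume 26, item count 22, value 103
- B+D+E: volume 32, item count 19, value 93
Best: $105.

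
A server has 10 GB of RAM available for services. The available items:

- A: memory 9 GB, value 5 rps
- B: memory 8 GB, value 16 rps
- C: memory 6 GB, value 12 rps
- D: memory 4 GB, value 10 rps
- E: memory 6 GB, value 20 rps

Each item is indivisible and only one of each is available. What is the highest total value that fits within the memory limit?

This is a 0/1 knapsack; check combinations near the capacity.
- D+E: memory 4+6=10, value 10+20=30
- C+D: memory 6+4=10, value 12+10=22
- E: memory 6, value 20
- B: memory 8, value 16
- C: memory 6, value 12
Best: 30 rps.

30 rps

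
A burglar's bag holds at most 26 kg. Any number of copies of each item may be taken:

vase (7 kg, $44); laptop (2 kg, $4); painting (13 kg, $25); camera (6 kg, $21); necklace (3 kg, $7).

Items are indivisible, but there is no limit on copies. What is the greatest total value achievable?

Best value-per-unit is vase at 44/7; filling with it alone gives 3×44 = 132.
Optimal mix: 3×vase + 1×laptop + 1×necklace → weight 26, value 143.

$143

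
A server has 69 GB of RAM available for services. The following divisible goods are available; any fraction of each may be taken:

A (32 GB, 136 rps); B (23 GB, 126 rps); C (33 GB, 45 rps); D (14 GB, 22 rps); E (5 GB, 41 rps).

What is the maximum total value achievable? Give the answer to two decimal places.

Take in order of value per unit:
- E (41/5 per unit): all 5 → value 41, running total 41.00
- B (126/23 per unit): all 23 → value 126, running total 167.00
- A (136/32 per unit): all 32 → value 136, running total 303.00
- D (22/14 per unit): 9 of 14 → value 9×22/14 = 14.1429, running total 317.14
Total 317.14.

317.14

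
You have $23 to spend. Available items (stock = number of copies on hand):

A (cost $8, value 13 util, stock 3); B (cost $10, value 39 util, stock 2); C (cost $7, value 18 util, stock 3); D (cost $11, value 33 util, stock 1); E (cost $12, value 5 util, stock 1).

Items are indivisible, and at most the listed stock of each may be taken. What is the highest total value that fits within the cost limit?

78 util

Best selections within cost 23 and stock limits:
- 2×B: cost 20, value 78
- 1×B + 1×D: cost 21, value 72
- 1×B + 1×C: cost 17, value 57
Best: 78 util.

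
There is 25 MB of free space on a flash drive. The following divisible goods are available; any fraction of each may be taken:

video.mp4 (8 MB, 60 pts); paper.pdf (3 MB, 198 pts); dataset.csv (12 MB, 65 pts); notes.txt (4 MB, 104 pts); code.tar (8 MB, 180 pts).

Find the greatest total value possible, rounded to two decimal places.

552.83

Take in order of value per unit:
- paper.pdf (198/3 per unit): all 3 → value 198, running total 198.00
- notes.txt (104/4 per unit): all 4 → value 104, running total 302.00
- code.tar (180/8 per unit): all 8 → value 180, running total 482.00
- video.mp4 (60/8 per unit): all 8 → value 60, running total 542.00
- dataset.csv (65/12 per unit): 2 of 12 → value 2×65/12 = 10.8333, running total 552.83
Total 552.83.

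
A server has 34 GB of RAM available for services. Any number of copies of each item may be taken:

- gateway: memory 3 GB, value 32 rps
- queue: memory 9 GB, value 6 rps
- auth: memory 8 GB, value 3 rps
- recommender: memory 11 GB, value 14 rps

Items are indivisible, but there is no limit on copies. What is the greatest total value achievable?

Best value-per-unit is gateway at 32/3, and filling with it alone uses memory 11×3=33. No mix of the others beats 11×32 = 352.

352 rps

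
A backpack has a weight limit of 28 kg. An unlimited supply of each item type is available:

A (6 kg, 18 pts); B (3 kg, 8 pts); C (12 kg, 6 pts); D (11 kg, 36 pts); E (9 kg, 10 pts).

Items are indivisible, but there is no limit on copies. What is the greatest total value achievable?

Best value-per-unit is D at 36/11; filling with it alone gives 2×36 = 72.
Optimal mix: 1×A + 2×D → weight 28, value 90.

90 pts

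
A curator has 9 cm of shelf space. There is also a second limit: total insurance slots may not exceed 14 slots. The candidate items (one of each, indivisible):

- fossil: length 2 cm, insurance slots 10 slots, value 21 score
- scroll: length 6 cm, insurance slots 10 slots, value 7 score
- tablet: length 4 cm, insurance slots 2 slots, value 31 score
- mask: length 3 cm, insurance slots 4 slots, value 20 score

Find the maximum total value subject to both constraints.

52 score

Feasible sets respecting both limits:
- fossil+tablet: length 6, insurance slots 12, value 52
- tablet+mask: length 7, insurance slots 6, value 51
- fossil+mask: length 5, insurance slots 14, value 41
Best: 52 score.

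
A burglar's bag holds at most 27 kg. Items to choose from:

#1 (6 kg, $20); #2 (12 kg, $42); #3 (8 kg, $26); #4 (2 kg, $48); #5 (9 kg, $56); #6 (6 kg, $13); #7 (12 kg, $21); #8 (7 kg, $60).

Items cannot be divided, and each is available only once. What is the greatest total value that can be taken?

This is a 0/1 knapsack; check combinations near the capacity.
- #3+#4+#5+#8: weight 8+2+9+7=26, value 26+48+56+60=190
- #1+#4+#5+#8: weight 6+2+9+7=24, value 20+48+56+60=184
- #4+#5+#6+#8: weight 2+9+6+7=24, value 48+56+13+60=177
- #1+#2+#4+#8: weight 6+12+2+7=27, value 20+42+48+60=170
- #4+#5+#8: weight 2+9+7=18, value 48+56+60=164
Best: $190.

$190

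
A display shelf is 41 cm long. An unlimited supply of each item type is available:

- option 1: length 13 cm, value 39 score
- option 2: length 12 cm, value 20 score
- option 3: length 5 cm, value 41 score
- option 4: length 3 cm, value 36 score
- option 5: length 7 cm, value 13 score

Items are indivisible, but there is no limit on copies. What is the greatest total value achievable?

473 score

Best value-per-unit is option 4 at 36/3; filling with it alone gives 13×36 = 468.
Optimal mix: 1×option 3 + 12×option 4 → length 41, value 473.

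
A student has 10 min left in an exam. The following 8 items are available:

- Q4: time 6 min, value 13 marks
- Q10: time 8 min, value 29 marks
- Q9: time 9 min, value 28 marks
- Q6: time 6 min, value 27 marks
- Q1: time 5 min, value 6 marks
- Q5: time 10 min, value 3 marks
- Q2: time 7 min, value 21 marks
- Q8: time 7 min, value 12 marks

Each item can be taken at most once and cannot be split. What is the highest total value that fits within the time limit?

29 marks

Check high-value combinations within 10 min:
- Q10: time 8, value 29
- Q9: time 9, value 28
- Q6: time 6, value 27
- Q2: time 7, value 21
- Q4: time 6, value 13
Best: 29 marks.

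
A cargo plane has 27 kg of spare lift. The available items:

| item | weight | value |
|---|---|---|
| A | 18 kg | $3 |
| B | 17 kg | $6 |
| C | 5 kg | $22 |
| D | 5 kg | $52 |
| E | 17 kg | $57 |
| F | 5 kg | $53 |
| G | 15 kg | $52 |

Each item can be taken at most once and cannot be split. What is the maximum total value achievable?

Check high-value combinations within 27 kg:
- D+E+F: weight 5+17+5=27, value 52+57+53=162
- D+F+G: weight 5+5+15=25, value 52+53+52=157
- C+E+F: weight 5+17+5=27, value 22+57+53=132
- C+D+E: weight 5+5+17=27, value 22+52+57=131
- C+D+F: weight 5+5+5=15, value 22+52+53=127
Best: $162.

$162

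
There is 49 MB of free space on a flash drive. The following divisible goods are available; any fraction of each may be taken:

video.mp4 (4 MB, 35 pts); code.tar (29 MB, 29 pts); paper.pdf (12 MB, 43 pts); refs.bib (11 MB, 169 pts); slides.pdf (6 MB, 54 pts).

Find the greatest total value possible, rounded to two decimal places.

Take in order of value per unit:
- refs.bib (169/11 per unit): all 11 → value 169, running total 169.00
- slides.pdf (54/6 per unit): all 6 → value 54, running total 223.00
- video.mp4 (35/4 per unit): all 4 → value 35, running total 258.00
- paper.pdf (43/12 per unit): all 12 → value 43, running total 301.00
- code.tar (29/29 per unit): 16 of 29 → value 16×29/29 = 16.0000, running total 317.00
Total 317.00.

317.00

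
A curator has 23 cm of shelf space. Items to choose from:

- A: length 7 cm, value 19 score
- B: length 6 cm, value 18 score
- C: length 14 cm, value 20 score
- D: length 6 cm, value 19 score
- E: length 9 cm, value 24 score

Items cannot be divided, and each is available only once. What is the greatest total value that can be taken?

62 score

Check high-value combinations within 23 cm:
- A+D+E: length 7+6+9=22, value 19+19+24=62
- B+D+E: length 6+6+9=21, value 18+19+24=61
- A+B+E: length 7+6+9=22, value 19+18+24=61
Best: 62 score.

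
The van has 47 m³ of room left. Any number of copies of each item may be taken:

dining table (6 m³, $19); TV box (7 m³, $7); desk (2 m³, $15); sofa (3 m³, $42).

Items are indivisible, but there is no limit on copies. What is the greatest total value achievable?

$645

Best value-per-unit is sofa at 42/3; filling with it alone gives 15×42 = 630.
Optimal mix: 1×desk + 15×sofa → volume 47, value 645.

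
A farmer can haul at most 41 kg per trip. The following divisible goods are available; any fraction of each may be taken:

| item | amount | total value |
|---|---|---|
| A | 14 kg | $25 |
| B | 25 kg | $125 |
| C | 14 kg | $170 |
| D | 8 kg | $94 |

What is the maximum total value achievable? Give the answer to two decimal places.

Take in order of value per unit:
- C (170/14 per unit): all 14 → value 170, running total 170.00
- D (94/8 per unit): all 8 → value 94, running total 264.00
- B (125/25 per unit): 19 of 25 → value 19×125/25 = 95.0000, running total 359.00
Total 359.00.

359.00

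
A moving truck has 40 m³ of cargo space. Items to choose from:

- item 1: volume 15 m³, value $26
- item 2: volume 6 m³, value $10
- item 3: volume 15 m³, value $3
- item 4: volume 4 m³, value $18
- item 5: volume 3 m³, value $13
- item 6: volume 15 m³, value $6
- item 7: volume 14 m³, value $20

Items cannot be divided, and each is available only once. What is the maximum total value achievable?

This is a 0/1 knapsack; check combinations near the capacity.
- item 1+item 4+item 5+item 7: volume 15+4+3+14=36, value 26+18+13+20=77
- item 1+item 2+item 4+item 7: volume 15+6+4+14=39, value 26+10+18+20=74
- item 1+item 2+item 5+item 7: volume 15+6+3+14=38, value 26+10+13+20=69
- item 1+item 2+item 4+item 5: volume 15+6+4+3=28, value 26+10+18+13=67
Best: $77.

$77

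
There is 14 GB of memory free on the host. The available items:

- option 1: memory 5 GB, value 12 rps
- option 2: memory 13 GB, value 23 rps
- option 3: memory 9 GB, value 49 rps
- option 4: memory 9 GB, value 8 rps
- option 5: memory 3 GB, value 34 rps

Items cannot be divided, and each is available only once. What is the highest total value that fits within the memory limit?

83 rps

Check high-value combinations within 14 GB:
- option 3+option 5: memory 9+3=12, value 49+34=83
- option 1+option 3: memory 5+9=14, value 12+49=61
- option 3: memory 9, value 49
- option 1+option 5: memory 5+3=8, value 12+34=46
Best: 83 rps.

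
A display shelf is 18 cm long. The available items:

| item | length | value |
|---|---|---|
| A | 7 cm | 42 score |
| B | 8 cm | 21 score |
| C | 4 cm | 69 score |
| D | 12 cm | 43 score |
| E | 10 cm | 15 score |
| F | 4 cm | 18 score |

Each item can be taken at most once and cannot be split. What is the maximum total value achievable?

Check high-value combinations within 18 cm:
- A+C+F: length 7+4+4=15, value 42+69+18=129
- C+D: length 4+12=16, value 69+43=112
- A+C: length 7+4=11, value 42+69=111
- B+C+F: length 8+4+4=16, value 21+69+18=108
- C+E+F: length 4+10+4=18, value 69+15+18=102
Best: 129 score.

129 score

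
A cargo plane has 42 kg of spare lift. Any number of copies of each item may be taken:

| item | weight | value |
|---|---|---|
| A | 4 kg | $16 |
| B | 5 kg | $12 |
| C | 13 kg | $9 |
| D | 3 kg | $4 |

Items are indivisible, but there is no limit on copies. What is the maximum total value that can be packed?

$160

Best value-per-unit is A at 16/4, and filling with it alone uses weight 10×4=40. No mix of the others beats 10×16 = 160.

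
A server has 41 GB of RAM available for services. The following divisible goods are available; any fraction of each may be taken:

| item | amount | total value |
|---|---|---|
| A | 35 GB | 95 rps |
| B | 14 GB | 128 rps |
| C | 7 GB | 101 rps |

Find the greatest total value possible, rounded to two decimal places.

Take in order of value per unit:
- C (101/7 per unit): all 7 → value 101, running total 101.00
- B (128/14 per unit): all 14 → value 128, running total 229.00
- A (95/35 per unit): 20 of 35 → value 20×95/35 = 54.2857, running total 283.29
Total 283.29.

283.29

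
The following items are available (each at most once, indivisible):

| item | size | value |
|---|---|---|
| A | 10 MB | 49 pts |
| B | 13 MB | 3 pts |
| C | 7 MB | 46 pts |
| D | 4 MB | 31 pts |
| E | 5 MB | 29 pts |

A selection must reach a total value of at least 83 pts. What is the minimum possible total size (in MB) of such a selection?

Subsets with value ≥ 83, sorted by total size:
- C+D+E: size 16, value 106
- A+C: size 17, value 95
- A+D+E: size 19, value 109
Minimum size: 16 MB.

16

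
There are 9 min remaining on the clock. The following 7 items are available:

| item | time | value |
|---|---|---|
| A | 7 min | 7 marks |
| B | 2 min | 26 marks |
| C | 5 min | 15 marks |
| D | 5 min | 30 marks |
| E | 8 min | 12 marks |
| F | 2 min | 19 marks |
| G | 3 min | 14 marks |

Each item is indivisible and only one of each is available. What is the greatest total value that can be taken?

Check high-value combinations within 9 min:
- B+D+F: time 2+5+2=9, value 26+30+19=75
- B+C+F: time 2+5+2=9, value 26+15+19=60
- B+F+G: time 2+2+3=7, value 26+19+14=59
Best: 75 marks.

75 marks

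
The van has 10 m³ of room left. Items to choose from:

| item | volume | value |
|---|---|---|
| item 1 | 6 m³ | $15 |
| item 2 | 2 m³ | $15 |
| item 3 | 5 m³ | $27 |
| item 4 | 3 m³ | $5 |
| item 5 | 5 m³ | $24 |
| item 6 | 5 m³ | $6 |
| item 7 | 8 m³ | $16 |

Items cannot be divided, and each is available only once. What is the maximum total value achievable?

$51

Check high-value combinations within 10 m³:
- item 3+item 5: volume 5+5=10, value 27+24=51
- item 2+item 3+item 4: volume 2+5+3=10, value 15+27+5=47
- item 2+item 4+item 5: volume 2+3+5=10, value 15+5+24=44
- item 2+item 3: volume 2+5=7, value 15+27=42
- item 2+item 5: volume 2+5=7, value 15+24=39
Best: $51.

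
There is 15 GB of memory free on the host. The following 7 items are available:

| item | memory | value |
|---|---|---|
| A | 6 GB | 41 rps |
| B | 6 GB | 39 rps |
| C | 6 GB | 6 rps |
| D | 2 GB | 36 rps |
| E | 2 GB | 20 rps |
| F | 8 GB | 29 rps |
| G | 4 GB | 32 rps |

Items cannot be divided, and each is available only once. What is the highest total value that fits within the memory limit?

129 rps

Check high-value combinations within 15 GB:
- A+D+E+G: memory 6+2+2+4=14, value 41+36+20+32=129
- B+D+E+G: memory 6+2+2+4=14, value 39+36+20+32=127
- A+B+D: memory 6+6+2=14, value 41+39+36=116
- A+D+G: memory 6+2+4=12, value 41+36+32=109
- B+D+G: memory 6+2+4=12, value 39+36+32=107
Best: 129 rps.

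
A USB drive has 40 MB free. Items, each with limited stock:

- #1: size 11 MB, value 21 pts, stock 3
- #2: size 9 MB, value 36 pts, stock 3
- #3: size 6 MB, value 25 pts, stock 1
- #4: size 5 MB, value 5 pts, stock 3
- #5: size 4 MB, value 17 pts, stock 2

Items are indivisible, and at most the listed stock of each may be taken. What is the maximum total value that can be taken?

Top feasible selections:
- 3×#2 + 1×#3 + 1×#5: size 37, value 150
- 3×#2 + 1×#4 + 2×#5: size 40, value 147
- 3×#2 + 2×#5: size 35, value 142
Best: 150 pts.

150 pts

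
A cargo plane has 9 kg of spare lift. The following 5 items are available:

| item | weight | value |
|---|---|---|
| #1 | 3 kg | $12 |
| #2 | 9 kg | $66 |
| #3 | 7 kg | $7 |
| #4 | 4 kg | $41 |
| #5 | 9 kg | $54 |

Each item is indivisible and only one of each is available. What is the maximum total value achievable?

$66

Check high-value combinations within 9 kg:
- #2: weight 9, value 66
- #5: weight 9, value 54
- #1+#4: weight 3+4=7, value 12+41=53
Best: $66.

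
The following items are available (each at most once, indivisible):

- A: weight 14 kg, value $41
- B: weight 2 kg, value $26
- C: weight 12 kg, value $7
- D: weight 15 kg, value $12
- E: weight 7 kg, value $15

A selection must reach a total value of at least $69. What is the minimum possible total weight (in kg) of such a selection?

23

Subsets with value ≥ 69, sorted by total weight:
- A+B+E: weight 23, value 82
- A+B+C: weight 28, value 74
Minimum weight: 23 kg.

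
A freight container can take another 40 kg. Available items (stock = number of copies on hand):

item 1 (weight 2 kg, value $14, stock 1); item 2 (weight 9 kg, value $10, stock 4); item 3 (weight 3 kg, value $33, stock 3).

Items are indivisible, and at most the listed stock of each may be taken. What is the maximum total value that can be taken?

$143

Best selections within weight 40 and stock limits:
- 1×item 1 + 3×item 2 + 3×item 3: weight 38, value 143
- 1×item 1 + 2×item 2 + 3×item 3: weight 29, value 133
- 3×item 2 + 3×item 3: weight 36, value 129
Best: $143.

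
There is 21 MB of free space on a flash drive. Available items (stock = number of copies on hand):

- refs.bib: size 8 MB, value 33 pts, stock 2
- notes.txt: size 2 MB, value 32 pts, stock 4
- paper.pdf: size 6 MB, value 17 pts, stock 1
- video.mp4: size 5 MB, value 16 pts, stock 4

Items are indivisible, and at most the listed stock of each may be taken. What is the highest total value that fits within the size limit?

177 pts

Top feasible selections:
- 1×refs.bib + 4×notes.txt + 1×video.mp4: size 21, value 177
- 1×refs.bib + 4×notes.txt: size 16, value 161
- 4×notes.txt + 1×paper.pdf + 1×video.mp4: size 19, value 161
- 4×notes.txt + 2×video.mp4: size 18, value 160
Best: 177 pts.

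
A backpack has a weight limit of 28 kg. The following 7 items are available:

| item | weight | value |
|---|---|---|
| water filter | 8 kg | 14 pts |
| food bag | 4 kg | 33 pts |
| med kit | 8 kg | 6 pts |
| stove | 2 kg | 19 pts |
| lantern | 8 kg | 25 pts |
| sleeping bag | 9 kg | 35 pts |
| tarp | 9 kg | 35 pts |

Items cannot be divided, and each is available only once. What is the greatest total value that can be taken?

Check high-value combinations within 28 kg:
- food bag+stove+sleeping bag+tarp: weight 4+2+9+9=24, value 33+19+35+35=122
- stove+lantern+sleeping bag+tarp: weight 2+8+9+9=28, value 19+25+35+35=114
- food bag+stove+lantern+sleeping bag: weight 4+2+8+9=23, value 33+19+25+35=112
- food bag+stove+lantern+tarp: weight 4+2+8+9=23, value 33+19+25+35=112
Best: 122 pts.

122 pts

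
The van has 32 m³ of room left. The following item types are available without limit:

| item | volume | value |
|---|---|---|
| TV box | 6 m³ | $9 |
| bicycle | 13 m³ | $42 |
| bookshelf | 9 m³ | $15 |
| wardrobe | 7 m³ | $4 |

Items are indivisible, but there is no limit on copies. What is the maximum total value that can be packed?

$93

Best value-per-unit is bicycle at 42/13; filling with it alone gives 2×42 = 84.
Optimal mix: 1×TV box + 2×bicycle → volume 32, value 93.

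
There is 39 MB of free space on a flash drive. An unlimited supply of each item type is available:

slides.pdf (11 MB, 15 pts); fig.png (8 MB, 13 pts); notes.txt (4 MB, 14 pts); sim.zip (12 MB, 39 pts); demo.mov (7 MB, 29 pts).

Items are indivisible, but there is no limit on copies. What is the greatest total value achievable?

159 pts

Best value-per-unit is demo.mov at 29/7; filling with it alone gives 5×29 = 145.
Optimal mix: 1×notes.txt + 5×demo.mov → size 39, value 159.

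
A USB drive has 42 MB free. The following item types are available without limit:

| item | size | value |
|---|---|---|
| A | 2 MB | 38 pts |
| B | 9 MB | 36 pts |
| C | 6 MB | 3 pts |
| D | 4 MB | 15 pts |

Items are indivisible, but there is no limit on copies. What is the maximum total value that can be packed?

798 pts

Best value-per-unit is A at 38/2, and filling with it alone uses size 21×2=42. No mix of the others beats 21×38 = 798.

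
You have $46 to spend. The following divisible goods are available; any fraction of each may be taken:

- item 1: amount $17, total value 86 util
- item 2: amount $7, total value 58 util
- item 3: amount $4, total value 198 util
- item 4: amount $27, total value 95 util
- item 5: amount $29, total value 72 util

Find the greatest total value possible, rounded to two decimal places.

Take in order of value per unit:
- item 3 (198/4 per unit): all 4 → value 198, running total 198.00
- item 2 (58/7 per unit): all 7 → value 58, running total 256.00
- item 1 (86/17 per unit): all 17 → value 86, running total 342.00
- item 4 (95/27 per unit): 18 of 27 → value 18×95/27 = 63.3333, running total 405.33
Total 405.33.

405.33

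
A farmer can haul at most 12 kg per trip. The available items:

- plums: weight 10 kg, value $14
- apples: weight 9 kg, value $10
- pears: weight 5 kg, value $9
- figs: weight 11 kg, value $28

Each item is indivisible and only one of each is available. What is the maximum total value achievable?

This is a 0/1 knapsack; check combinations near the capacity.
- figs: weight 11, value 28
- plums: weight 10, value 14
- apples: weight 9, value 10
Best: $28.

$28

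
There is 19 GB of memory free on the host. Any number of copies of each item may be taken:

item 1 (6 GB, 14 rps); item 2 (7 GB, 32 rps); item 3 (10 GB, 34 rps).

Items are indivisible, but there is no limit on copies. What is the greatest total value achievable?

66 rps

Best value-per-unit is item 2 at 32/7; filling with it alone gives 2×32 = 64.
Optimal mix: 1×item 2 + 1×item 3 → memory 17, value 66.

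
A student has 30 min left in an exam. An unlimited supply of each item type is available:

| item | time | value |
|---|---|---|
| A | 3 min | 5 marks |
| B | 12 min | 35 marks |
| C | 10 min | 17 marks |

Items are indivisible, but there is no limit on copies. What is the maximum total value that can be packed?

Best value-per-unit is B at 35/12; filling with it alone gives 2×35 = 70.
Optimal mix: 2×A + 2×B → time 30, value 80.

80 marks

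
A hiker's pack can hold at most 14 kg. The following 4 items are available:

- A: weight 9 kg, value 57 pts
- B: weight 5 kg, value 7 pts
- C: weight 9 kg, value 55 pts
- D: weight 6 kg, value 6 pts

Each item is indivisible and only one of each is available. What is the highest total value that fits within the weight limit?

Check high-value combinations within 14 kg:
- A+B: weight 9+5=14, value 57+7=64
- B+C: weight 5+9=14, value 7+55=62
- A: weight 9, value 57
- C: weight 9, value 55
Best: 64 pts.

64 pts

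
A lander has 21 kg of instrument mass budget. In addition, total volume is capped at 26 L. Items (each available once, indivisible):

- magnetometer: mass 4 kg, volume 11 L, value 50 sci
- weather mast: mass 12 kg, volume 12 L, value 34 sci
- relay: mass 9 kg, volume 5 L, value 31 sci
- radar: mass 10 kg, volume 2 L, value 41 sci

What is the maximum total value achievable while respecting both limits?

Feasible sets respecting both limits:
- magnetometer+radar: mass 14, volume 13, value 91
- magnetometer+weather mast: mass 16, volume 23, value 84
- magnetometer+relay: mass 13, volume 16, value 81
- relay+radar: mass 19, volume 7, value 72
Best: 91 sci.

91 sci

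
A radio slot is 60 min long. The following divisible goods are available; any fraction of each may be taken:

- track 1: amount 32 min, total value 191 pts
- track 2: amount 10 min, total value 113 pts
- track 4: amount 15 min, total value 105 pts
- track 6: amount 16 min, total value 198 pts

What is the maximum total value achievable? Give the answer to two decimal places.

Take in order of value per unit:
- track 6 (198/16 per unit): all 16 → value 198, running total 198.00
- track 2 (113/10 per unit): all 10 → value 113, running total 311.00
- track 4 (105/15 per unit): all 15 → value 105, running total 416.00
- track 1 (191/32 per unit): 19 of 32 → value 19×191/32 = 113.4063, running total 529.41
Total 529.41.

529.41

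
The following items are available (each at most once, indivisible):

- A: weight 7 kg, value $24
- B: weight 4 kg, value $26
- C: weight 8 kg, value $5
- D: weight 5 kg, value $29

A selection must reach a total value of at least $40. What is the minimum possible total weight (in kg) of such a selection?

9

Subsets with value ≥ 40, sorted by total weight:
- B+D: weight 9, value 55
- A+B: weight 11, value 50
Minimum weight: 9 kg.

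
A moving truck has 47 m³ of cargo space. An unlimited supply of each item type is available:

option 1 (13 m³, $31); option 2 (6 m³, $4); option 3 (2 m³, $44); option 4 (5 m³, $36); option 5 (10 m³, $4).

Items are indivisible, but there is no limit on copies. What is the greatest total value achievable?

$1012

Best value-per-unit is option 3 at 44/2, and filling with it alone uses volume 23×2=46. No mix of the others beats 23×44 = 1012.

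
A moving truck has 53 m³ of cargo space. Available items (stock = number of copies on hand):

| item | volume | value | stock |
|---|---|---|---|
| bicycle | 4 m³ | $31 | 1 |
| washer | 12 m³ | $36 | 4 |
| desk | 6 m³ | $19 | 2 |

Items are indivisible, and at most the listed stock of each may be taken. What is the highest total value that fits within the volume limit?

Top feasible selections:
- 1×bicycle + 3×washer + 2×desk: volume 52, value 177
- 1×bicycle + 4×washer: volume 52, value 175
- 1×bicycle + 3×washer + 1×desk: volume 46, value 158
Best: $177.

$177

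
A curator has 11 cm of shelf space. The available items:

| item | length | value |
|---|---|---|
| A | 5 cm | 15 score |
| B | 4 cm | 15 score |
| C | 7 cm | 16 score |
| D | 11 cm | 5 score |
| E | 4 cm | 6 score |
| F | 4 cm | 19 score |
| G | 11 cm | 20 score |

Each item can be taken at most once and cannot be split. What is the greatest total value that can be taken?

35 score

This is a 0/1 knapsack; check combinations near the capacity.
- C+F: length 7+4=11, value 16+19=35
- B+F: length 4+4=8, value 15+19=34
- A+F: length 5+4=9, value 15+19=34
Best: 35 score.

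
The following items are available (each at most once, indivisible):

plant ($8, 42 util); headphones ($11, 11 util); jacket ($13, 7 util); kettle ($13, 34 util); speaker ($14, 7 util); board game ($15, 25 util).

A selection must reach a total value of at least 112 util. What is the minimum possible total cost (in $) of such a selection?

47

Subsets with value ≥ 112, sorted by total cost:
- plant+headphones+kettle+board game: cost 47, value 112
- plant+headphones+jacket+kettle+board game: cost 60, value 119
- plant+headphones+kettle+speaker+board game: cost 61, value 119
Minimum cost: 47 $.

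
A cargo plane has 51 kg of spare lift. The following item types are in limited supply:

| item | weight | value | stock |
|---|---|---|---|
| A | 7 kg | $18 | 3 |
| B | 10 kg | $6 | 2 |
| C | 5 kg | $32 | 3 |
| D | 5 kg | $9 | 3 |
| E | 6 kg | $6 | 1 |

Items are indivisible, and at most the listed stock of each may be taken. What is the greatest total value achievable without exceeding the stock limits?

$177

Top feasible selections:
- 3×A + 3×C + 3×D: weight 51, value 177
- 3×A + 3×C + 2×D: weight 46, value 168
- 3×A + 3×C + 1×D + 1×E: weight 47, value 165
- 2×A + 3×C + 3×D + 1×E: weight 50, value 165
Best: $177.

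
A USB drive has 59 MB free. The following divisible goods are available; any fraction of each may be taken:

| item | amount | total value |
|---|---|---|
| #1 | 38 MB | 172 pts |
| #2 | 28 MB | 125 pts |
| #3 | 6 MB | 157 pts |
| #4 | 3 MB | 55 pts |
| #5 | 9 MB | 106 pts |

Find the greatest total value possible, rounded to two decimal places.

503.39

Take in order of value per unit:
- #3 (157/6 per unit): all 6 → value 157, running total 157.00
- #4 (55/3 per unit): all 3 → value 55, running total 212.00
- #5 (106/9 per unit): all 9 → value 106, running total 318.00
- #1 (172/38 per unit): all 38 → value 172, running total 490.00
- #2 (125/28 per unit): 3 of 28 → value 3×125/28 = 13.3929, running total 503.39
Total 503.39.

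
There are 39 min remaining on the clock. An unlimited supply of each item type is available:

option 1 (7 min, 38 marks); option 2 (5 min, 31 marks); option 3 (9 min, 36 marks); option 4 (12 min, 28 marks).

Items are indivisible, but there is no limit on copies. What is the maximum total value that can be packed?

231 marks

Best value-per-unit is option 2 at 31/5; filling with it alone gives 7×31 = 217.
Optimal mix: 2×option 1 + 5×option 2 → time 39, value 231.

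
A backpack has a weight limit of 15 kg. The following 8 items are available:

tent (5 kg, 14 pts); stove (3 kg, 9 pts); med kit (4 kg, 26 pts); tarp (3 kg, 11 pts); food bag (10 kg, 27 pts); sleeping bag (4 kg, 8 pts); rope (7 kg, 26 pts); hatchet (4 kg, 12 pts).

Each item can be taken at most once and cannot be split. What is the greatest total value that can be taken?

64 pts

This is a 0/1 knapsack; check combinations near the capacity.
- med kit+rope+hatchet: weight 4+7+4=15, value 26+26+12=64
- med kit+tarp+rope: weight 4+3+7=14, value 26+11+26=63
- stove+med kit+rope: weight 3+4+7=14, value 9+26+26=61
Best: 64 pts.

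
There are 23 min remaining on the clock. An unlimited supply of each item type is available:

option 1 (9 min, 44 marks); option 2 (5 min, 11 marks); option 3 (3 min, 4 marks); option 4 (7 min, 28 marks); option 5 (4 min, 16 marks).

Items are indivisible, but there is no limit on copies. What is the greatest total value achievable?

104 marks

Best value-per-unit is option 1 at 44/9; filling with it alone gives 2×44 = 88.
Optimal mix: 2×option 1 + 1×option 5 → time 22, value 104.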